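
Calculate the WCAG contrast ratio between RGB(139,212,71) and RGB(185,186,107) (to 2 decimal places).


Linearize each sRGB channel c=v/255: c/12.92 if c ≤ 0.04045 else ((c+0.055)/1.055)^2.4
L = 0.2126×R_lin + 0.7152×G_lin + 0.0722×B_lin
Color 1 (139,212,71):
  R=139: 139/255≈0.5451 > 0.04045 → ((0.5451+0.055)/1.055)^2.4 ≈ 0.25818
  G=212: 212/255≈0.8314 > 0.04045 → ((0.8314+0.055)/1.055)^2.4 ≈ 0.65837
  B=71: 71/255≈0.2784 > 0.04045 → ((0.2784+0.055)/1.055)^2.4 ≈ 0.06301
  L1 = 0.2126×0.25818 + 0.7152×0.65837 + 0.0722×0.06301 ≈ 0.53031
Color 2 (185,186,107):
  R=185: 185/255≈0.7255 > 0.04045 → ((0.7255+0.055)/1.055)^2.4 ≈ 0.48515
  G=186: 186/255≈0.7294 > 0.04045 → ((0.7294+0.055)/1.055)^2.4 ≈ 0.49102
  B=107: 107/255≈0.4196 > 0.04045 → ((0.4196+0.055)/1.055)^2.4 ≈ 0.14703
  L2 = 0.2126×0.48515 + 0.7152×0.49102 + 0.0722×0.14703 ≈ 0.46494
Lighter = 0.53031, Darker = 0.46494
Ratio = (L_lighter + 0.05) / (L_darker + 0.05)
Ratio = (0.53031 + 0.05) / (0.46494 + 0.05) = 0.58031 / 0.51494 ≈ 1.1270
Ratio ≈ 1.13:1


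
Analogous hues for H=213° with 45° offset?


Base hue: 213°
Left analog: (213 - 45) mod 360 = 168°
Right analog: (213 + 45) mod 360 = 258°
Analogous hues = 168° and 258°


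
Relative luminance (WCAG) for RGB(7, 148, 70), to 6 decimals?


Linearize each channel (sRGB transfer function): c = v/255; c_lin = c/12.92 if c ≤ 0.04045, else ((c+0.055)/1.055)^2.4
  R: 7/255 ≈ 0.027451 ≤ 0.04045 → 0.027451/12.92 ≈ 0.002125
  G: 148/255 ≈ 0.580392 > 0.04045 → ((0.580392+0.055)/1.055)^2.4 ≈ 0.296138
  B: 70/255 ≈ 0.274510 > 0.04045 → ((0.274510+0.055)/1.055)^2.4 ≈ 0.061246
R_lin = 0.002125, G_lin = 0.296138, B_lin = 0.061246
L = 0.2126×R + 0.7152×G + 0.0722×B
L = 0.2126×0.002125 + 0.7152×0.296138 + 0.0722×0.061246
L ≈ 0.216672


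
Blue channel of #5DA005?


Color: #5DA005
R = 5D = 93
G = A0 = 160
B = 05 = 5
Blue = 5


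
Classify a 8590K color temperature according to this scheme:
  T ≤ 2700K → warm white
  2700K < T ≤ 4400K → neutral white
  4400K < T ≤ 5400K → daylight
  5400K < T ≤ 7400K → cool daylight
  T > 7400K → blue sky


Temperature: 8590K
8590K > 7400K → blue sky
Classification: blue sky


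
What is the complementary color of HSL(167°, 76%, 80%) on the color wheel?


Complement = opposite side of color wheel = hue + 180°
H' = (167 + 180) mod 360 = 347°
S and L unchanged.
= HSL(347°, 76%, 80%)


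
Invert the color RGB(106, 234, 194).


Invert: (255-R, 255-G, 255-B)
R: 255-106 = 149
G: 255-234 = 21
B: 255-194 = 61
= RGB(149, 21, 61)


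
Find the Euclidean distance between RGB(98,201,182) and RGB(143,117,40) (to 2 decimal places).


d = √[(R₁-R₂)² + (G₁-G₂)² + (B₁-B₂)²]
d = √[(98-143)² + (201-117)² + (182-40)²]
d = √[2025 + 7056 + 20164]
d = √29245
d ≈ 171.01


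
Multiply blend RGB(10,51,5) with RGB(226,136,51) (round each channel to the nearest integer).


Multiply: C = A×B/255, rounded to nearest integer
R: 10×226/255 = 2260/255 ≈ 8.863 → 9
G: 51×136/255 = 6936/255 ≈ 27.200 → 27
B: 5×51/255 = 255/255 ≈ 1.000 → 1
= RGB(9, 27, 1)


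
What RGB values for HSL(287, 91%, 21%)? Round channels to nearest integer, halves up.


H=287°, S=0.91, L=0.21
C = (1-|2L-1|)×S = (1-|-0.58|)×0.91 = 0.3822
H' = H/60 = 287/60 ≈ 4.7833; X = C×(1-|H' mod 2 - 1|) = 0.29939
m = L - C/2 = 0.21 - 0.1911 = 0.0189
Sector ⌊H'⌋ = 4 → (R',G',B') = (0.29939, 0.0, 0.3822)
RGB = ((R'+m)×255, (G'+m)×255, (B'+m)×255) = (81.16395, 4.8195, 102.2805)
Round half up → RGB(81, 5, 102)


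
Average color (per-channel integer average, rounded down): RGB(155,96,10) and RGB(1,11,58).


Midpoint: each channel = ⌊(C₁+C₂)/2⌋
R: ⌊(155+1)/2⌋ = 78
G: ⌊(96+11)/2⌋ = 53
B: ⌊(10+58)/2⌋ = 34
= RGB(78, 53, 34)


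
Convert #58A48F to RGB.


58 → 88 (R)
A4 → 164 (G)
8F → 143 (B)
= RGB(88, 164, 143)


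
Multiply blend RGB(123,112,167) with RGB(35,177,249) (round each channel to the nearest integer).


Multiply: C = A×B/255, rounded to nearest integer
R: 123×35/255 = 4305/255 ≈ 16.882 → 17
G: 112×177/255 = 19824/255 ≈ 77.741 → 78
B: 167×249/255 = 41583/255 ≈ 163.071 → 163
= RGB(17, 78, 163)


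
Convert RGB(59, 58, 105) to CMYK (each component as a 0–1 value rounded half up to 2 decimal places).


R'=59/255≈0.2314, G'=58/255≈0.2275, B'=105/255≈0.4118
K = 1 - max(R',G',B') = 1 - 105/255 = 150/255 = 0.58823… → 0.59
(1-R'-K)/(1-K) simplifies to (max-R)/max with max = 105:
C = (105-59)/105 = 46/105 = 0.43809… → 0.44
M = (105-58)/105 = 47/105 = 0.44761… → 0.45
Y = (105-105)/105 = 0/105 = 0 → 0.00
= CMYK(0.44, 0.45, 0.00, 0.59)


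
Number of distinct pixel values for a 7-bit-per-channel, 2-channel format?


Total bits = 7 bits/channel × 2 channels = 14 bits
Distinct pixel values = 2^14
= 16,384 pixel values


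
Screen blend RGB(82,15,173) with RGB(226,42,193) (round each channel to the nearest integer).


Screen: C = 255 - (255-A)×(255-B)/255, rounded to nearest integer
R: 255 - (255-82)×(255-226)/255 = 255 - 5017/255 ≈ 255 - 19.675 = 235.325 → 235
G: 255 - (255-15)×(255-42)/255 = 255 - 51120/255 ≈ 255 - 200.471 = 54.529 → 55
B: 255 - (255-173)×(255-193)/255 = 255 - 5084/255 ≈ 255 - 19.937 = 235.063 → 235
= RGB(235, 55, 235)


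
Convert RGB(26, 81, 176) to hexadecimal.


R = 26 → 1A (hex)
G = 81 → 51 (hex)
B = 176 → B0 (hex)
Hex = #1A51B0


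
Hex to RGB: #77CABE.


77 → 119 (R)
CA → 202 (G)
BE → 190 (B)
= RGB(119, 202, 190)


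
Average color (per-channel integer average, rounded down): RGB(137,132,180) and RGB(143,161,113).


Midpoint: each channel = ⌊(C₁+C₂)/2⌋
R: ⌊(137+143)/2⌋ = 140
G: ⌊(132+161)/2⌋ = 146
B: ⌊(180+113)/2⌋ = 146
= RGB(140, 146, 146)


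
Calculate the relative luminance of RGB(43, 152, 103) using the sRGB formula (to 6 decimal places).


Linearize each channel (sRGB transfer function): c = v/255; c_lin = c/12.92 if c ≤ 0.04045, else ((c+0.055)/1.055)^2.4
  R: 43/255 ≈ 0.168627 > 0.04045 → ((0.168627+0.055)/1.055)^2.4 ≈ 0.024158
  G: 152/255 ≈ 0.596078 > 0.04045 → ((0.596078+0.055)/1.055)^2.4 ≈ 0.313989
  B: 103/255 ≈ 0.403922 > 0.04045 → ((0.403922+0.055)/1.055)^2.4 ≈ 0.135633
R_lin = 0.024158, G_lin = 0.313989, B_lin = 0.135633
L = 0.2126×R + 0.7152×G + 0.0722×B
L = 0.2126×0.024158 + 0.7152×0.313989 + 0.0722×0.135633
L ≈ 0.239493


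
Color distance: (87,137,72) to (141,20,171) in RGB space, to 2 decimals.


d = √[(R₁-R₂)² + (G₁-G₂)² + (B₁-B₂)²]
d = √[(87-141)² + (137-20)² + (72-171)²]
d = √[2916 + 13689 + 9801]
d = √26406
d ≈ 162.50


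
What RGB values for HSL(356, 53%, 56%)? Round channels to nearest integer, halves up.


H=356°, S=0.53, L=0.56
C = (1-|2L-1|)×S = (1-|0.12|)×0.53 = 0.4664
H' = H/60 = 356/60 ≈ 5.9333; X = C×(1-|H' mod 2 - 1|) ≈ 0.0311
m = L - C/2 = 0.56 - 0.2332 = 0.3268
Sector ⌊H'⌋ = 5 → (R',G',B') = (0.4664, 0.0, ≈0.0311)
RGB = ((R'+m)×255, (G'+m)×255, (B'+m)×255) = (202.266, 83.334, 91.2628)
Round half up → RGB(202, 83, 91)


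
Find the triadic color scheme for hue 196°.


Triadic: equally spaced at 120° intervals
H1 = 196°
H2 = (196 + 120) mod 360 = 316°
H3 = (196 + 240) mod 360 = 76°
Triadic = 196°, 316°, 76°


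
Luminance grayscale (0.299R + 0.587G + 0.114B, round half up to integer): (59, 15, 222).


Gray = 0.299×R + 0.587×G + 0.114×B
Gray = 0.299×59 + 0.587×15 + 0.114×222
Gray = 17.641 + 8.805 + 25.308
Gray = 51.754 → round half up → 52
Gray = 52


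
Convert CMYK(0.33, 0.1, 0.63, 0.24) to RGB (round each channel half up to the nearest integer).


R = 255 × (1-C) × (1-K) = 255 × 0.67 × 0.76 = 129.846 → 130
G = 255 × (1-M) × (1-K) = 255 × 0.90 × 0.76 = 174.42 → 174
B = 255 × (1-Y) × (1-K) = 255 × 0.37 × 0.76 = 71.706 → 72
= RGB(130, 174, 72)


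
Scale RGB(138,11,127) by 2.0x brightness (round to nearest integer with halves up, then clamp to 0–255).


Multiply each channel by 2.0, round half up, clamp to [0, 255]
R: 138×2.0 = 276 → clamp → 255
G: 11×2.0 = 22
B: 127×2.0 = 254
= RGB(255, 22, 254)


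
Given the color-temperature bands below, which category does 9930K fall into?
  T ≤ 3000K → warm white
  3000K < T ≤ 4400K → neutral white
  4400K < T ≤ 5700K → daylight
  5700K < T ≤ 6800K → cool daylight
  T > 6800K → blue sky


Temperature: 9930K
9930K > 6800K → blue sky
Classification: blue sky


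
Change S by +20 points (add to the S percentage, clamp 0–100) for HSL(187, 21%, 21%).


Original S = 21%
Adjustment = +20 percentage points
New S = 21 + (20) = 41
Clamp to [0, 100] → 41
= HSL(187°, 41%, 21%)


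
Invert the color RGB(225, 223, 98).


Invert: (255-R, 255-G, 255-B)
R: 255-225 = 30
G: 255-223 = 32
B: 255-98 = 157
= RGB(30, 32, 157)


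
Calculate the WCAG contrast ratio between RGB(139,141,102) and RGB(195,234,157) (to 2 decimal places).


Linearize each sRGB channel c=v/255: c/12.92 if c ≤ 0.04045 else ((c+0.055)/1.055)^2.4
L = 0.2126×R_lin + 0.7152×G_lin + 0.0722×B_lin
Color 1 (139,141,102):
  R=139: 139/255≈0.5451 > 0.04045 → ((0.5451+0.055)/1.055)^2.4 ≈ 0.25818
  G=141: 141/255≈0.5529 > 0.04045 → ((0.5529+0.055)/1.055)^2.4 ≈ 0.26636
  B=102: 102/255≈0.4000 > 0.04045 → ((0.4000+0.055)/1.055)^2.4 ≈ 0.13287
  L1 = 0.2126×0.25818 + 0.7152×0.26636 + 0.0722×0.13287 ≈ 0.25498
Color 2 (195,234,157):
  R=195: 195/255≈0.7647 > 0.04045 → ((0.7647+0.055)/1.055)^2.4 ≈ 0.54572
  G=234: 234/255≈0.9176 > 0.04045 → ((0.9176+0.055)/1.055)^2.4 ≈ 0.82279
  B=157: 157/255≈0.6157 > 0.04045 → ((0.6157+0.055)/1.055)^2.4 ≈ 0.33716
  L2 = 0.2126×0.54572 + 0.7152×0.82279 + 0.0722×0.33716 ≈ 0.72882
Lighter = 0.72882, Darker = 0.25498
Ratio = (L_lighter + 0.05) / (L_darker + 0.05)
Ratio = (0.72882 + 0.05) / (0.25498 + 0.05) = 0.77882 / 0.30498 ≈ 2.5537
Ratio ≈ 2.55:1


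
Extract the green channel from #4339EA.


Color: #4339EA
R = 43 = 67
G = 39 = 57
B = EA = 234
Green = 57


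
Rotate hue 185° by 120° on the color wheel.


New hue = (H + rotation) mod 360
New hue = (185 + 120) mod 360
= 305 mod 360
= 305°


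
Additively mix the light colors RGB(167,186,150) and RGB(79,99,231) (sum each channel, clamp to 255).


Additive: each channel = min(255, C₁+C₂)
R: 167+79 = 246 → 246
G: 186+99 = 285 → 255
B: 150+231 = 381 → 255
= RGB(246, 255, 255)


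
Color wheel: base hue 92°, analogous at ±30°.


Base hue: 92°
Left analog: (92 - 30) mod 360 = 62°
Right analog: (92 + 30) mod 360 = 122°
Analogous hues = 62° and 122°


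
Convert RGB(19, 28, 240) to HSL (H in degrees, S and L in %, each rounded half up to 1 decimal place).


Normalize: R'=19/255≈0.0745, G'=28/255≈0.1098, B'=240/255≈0.9412
Max=240/255, Min=19/255, Δ=Max-Min=221/255
L = (Max+Min)/2 = (240+19)/510 = 259/510 = 0.50784… → L = 50.8%
L > 0.5 → S = Δ/(2-Max-Min) = 221/(510-240-19) = 221/251 = 0.88047… → S = 88.0%
(the 1/255 factors cancel in S and H, so raw channel differences can be used)
Max is B' → H = 60 × ((R-G)/Δ + 4) = 60 × ((19-28)/221 + 4)
  -9/221 + 4 = -0.0407… + 4 = 3.9592…
  H = 60 × 3.9592… = 237.556…° → H = 237.6°
= HSL(237.6°, 88.0%, 50.8%)


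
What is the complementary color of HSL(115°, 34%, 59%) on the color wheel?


Complement = opposite side of color wheel = hue + 180°
H' = (115 + 180) mod 360 = 295°
S and L unchanged.
= HSL(295°, 34%, 59%)


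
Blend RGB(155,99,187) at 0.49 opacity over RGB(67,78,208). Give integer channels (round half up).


C = α×F + (1-α)×B, with 1-α = 0.51
R: 0.49×155 + 0.51×67 = 75.95 + 34.17 = 110.12 → 110
G: 0.49×99 + 0.51×78 = 48.51 + 39.78 = 88.29 → 88
B: 0.49×187 + 0.51×208 = 91.63 + 106.08 = 197.71 → 198
= RGB(110, 88, 198)


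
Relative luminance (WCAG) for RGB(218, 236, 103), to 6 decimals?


Linearize each channel (sRGB transfer function): c = v/255; c_lin = c/12.92 if c ≤ 0.04045, else ((c+0.055)/1.055)^2.4
  R: 218/255 ≈ 0.854902 > 0.04045 → ((0.854902+0.055)/1.055)^2.4 ≈ 0.701102
  G: 236/255 ≈ 0.925490 > 0.04045 → ((0.925490+0.055)/1.055)^2.4 ≈ 0.838799
  B: 103/255 ≈ 0.403922 > 0.04045 → ((0.403922+0.055)/1.055)^2.4 ≈ 0.135633
R_lin = 0.701102, G_lin = 0.838799, B_lin = 0.135633
L = 0.2126×R + 0.7152×G + 0.0722×B
L = 0.2126×0.701102 + 0.7152×0.838799 + 0.0722×0.135633
L ≈ 0.758756


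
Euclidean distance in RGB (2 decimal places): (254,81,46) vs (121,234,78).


d = √[(R₁-R₂)² + (G₁-G₂)² + (B₁-B₂)²]
d = √[(254-121)² + (81-234)² + (46-78)²]
d = √[17689 + 23409 + 1024]
d = √42122
d ≈ 205.24


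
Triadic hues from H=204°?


Triadic: equally spaced at 120° intervals
H1 = 204°
H2 = (204 + 120) mod 360 = 324°
H3 = (204 + 240) mod 360 = 84°
Triadic = 204°, 324°, 84°


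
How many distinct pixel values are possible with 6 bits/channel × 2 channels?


Total bits = 6 bits/channel × 2 channels = 12 bits
Distinct pixel values = 2^12
= 4,096 pixel values


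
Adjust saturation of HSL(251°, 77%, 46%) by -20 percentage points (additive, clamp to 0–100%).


Original S = 77%
Adjustment = -20 percentage points
New S = 77 + (-20) = 57
Clamp to [0, 100] → 57
= HSL(251°, 57%, 46%)


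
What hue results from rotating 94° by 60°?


New hue = (H + rotation) mod 360
New hue = (94 + 60) mod 360
= 154 mod 360
= 154°


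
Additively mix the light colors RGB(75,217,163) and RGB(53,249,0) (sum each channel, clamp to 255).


Additive: each channel = min(255, C₁+C₂)
R: 75+53 = 128 → 128
G: 217+249 = 466 → 255
B: 163+0 = 163 → 163
= RGB(128, 255, 163)


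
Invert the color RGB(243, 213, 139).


Invert: (255-R, 255-G, 255-B)
R: 255-243 = 12
G: 255-213 = 42
B: 255-139 = 116
= RGB(12, 42, 116)


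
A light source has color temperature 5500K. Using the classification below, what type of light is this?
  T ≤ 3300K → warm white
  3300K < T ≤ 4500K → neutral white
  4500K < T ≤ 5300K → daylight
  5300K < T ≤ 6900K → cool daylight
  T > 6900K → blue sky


Temperature: 5500K
5300K < 5500K ≤ 6900K → cool daylight
Classification: cool daylight


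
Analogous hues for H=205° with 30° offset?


Base hue: 205°
Left analog: (205 - 30) mod 360 = 175°
Right analog: (205 + 30) mod 360 = 235°
Analogous hues = 175° and 235°


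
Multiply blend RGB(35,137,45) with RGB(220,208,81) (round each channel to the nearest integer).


Multiply: C = A×B/255, rounded to nearest integer
R: 35×220/255 = 7700/255 ≈ 30.196 → 30
G: 137×208/255 = 28496/255 ≈ 111.749 → 112
B: 45×81/255 = 3645/255 ≈ 14.294 → 14
= RGB(30, 112, 14)


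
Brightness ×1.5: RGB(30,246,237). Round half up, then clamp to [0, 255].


Multiply each channel by 1.5, round half up, clamp to [0, 255]
R: 30×1.5 = 45
G: 246×1.5 = 369 → clamp → 255
B: 237×1.5 = 355.5 → round → 356 → clamp → 255
= RGB(45, 255, 255)


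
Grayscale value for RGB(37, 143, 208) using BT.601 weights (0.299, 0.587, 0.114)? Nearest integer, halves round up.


Gray = 0.299×R + 0.587×G + 0.114×B
Gray = 0.299×37 + 0.587×143 + 0.114×208
Gray = 11.063 + 83.941 + 23.712
Gray = 118.716 → round half up → 119
Gray = 119


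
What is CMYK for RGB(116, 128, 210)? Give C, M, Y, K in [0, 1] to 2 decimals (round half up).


R'=116/255≈0.4549, G'=128/255≈0.5020, B'=210/255≈0.8235
K = 1 - max(R',G',B') = 1 - 210/255 = 45/255 = 0.17647… → 0.18
(1-R'-K)/(1-K) simplifies to (max-R)/max with max = 210:
C = (210-116)/210 = 94/210 = 0.44761… → 0.45
M = (210-128)/210 = 82/210 = 0.39047… → 0.39
Y = (210-210)/210 = 0/210 = 0 → 0.00
= CMYK(0.45, 0.39, 0.00, 0.18)


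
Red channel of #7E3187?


Color: #7E3187
R = 7E = 126
G = 31 = 49
B = 87 = 135
Red = 126


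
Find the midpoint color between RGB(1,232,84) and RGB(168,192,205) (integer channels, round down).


Midpoint: each channel = ⌊(C₁+C₂)/2⌋
R: ⌊(1+168)/2⌋ = 84
G: ⌊(232+192)/2⌋ = 212
B: ⌊(84+205)/2⌋ = 144
= RGB(84, 212, 144)


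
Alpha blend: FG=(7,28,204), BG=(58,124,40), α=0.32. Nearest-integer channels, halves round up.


C = α×F + (1-α)×B, with 1-α = 0.68
R: 0.32×7 + 0.68×58 = 2.24 + 39.44 = 41.68 → 42
G: 0.32×28 + 0.68×124 = 8.96 + 84.32 = 93.28 → 93
B: 0.32×204 + 0.68×40 = 65.28 + 27.20 = 92.48 → 92
= RGB(42, 93, 92)


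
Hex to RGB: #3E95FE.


3E → 62 (R)
95 → 149 (G)
FE → 254 (B)
= RGB(62, 149, 254)


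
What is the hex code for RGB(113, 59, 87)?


R = 113 → 71 (hex)
G = 59 → 3B (hex)
B = 87 → 57 (hex)
Hex = #713B57


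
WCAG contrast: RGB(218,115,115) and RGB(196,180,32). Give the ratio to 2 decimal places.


Linearize each sRGB channel c=v/255: c/12.92 if c ≤ 0.04045 else ((c+0.055)/1.055)^2.4
L = 0.2126×R_lin + 0.7152×G_lin + 0.0722×B_lin
Color 1 (218,115,115):
  R=218: 218/255≈0.8549 > 0.04045 → ((0.8549+0.055)/1.055)^2.4 ≈ 0.70110
  G=115: 115/255≈0.4510 > 0.04045 → ((0.4510+0.055)/1.055)^2.4 ≈ 0.17144
  B=115: 115/255≈0.4510 > 0.04045 → ((0.4510+0.055)/1.055)^2.4 ≈ 0.17144
  L1 = 0.2126×0.70110 + 0.7152×0.17144 + 0.0722×0.17144 ≈ 0.28405
Color 2 (196,180,32):
  R=196: 196/255≈0.7686 > 0.04045 → ((0.7686+0.055)/1.055)^2.4 ≈ 0.55201
  G=180: 180/255≈0.7059 > 0.04045 → ((0.7059+0.055)/1.055)^2.4 ≈ 0.45641
  B=32: 32/255≈0.1255 > 0.04045 → ((0.1255+0.055)/1.055)^2.4 ≈ 0.01444
  L2 = 0.2126×0.55201 + 0.7152×0.45641 + 0.0722×0.01444 ≈ 0.44483
Lighter = 0.44483, Darker = 0.28405
Ratio = (L_lighter + 0.05) / (L_darker + 0.05)
Ratio = (0.44483 + 0.05) / (0.28405 + 0.05) = 0.49483 / 0.33405 ≈ 1.4813
Ratio ≈ 1.48:1


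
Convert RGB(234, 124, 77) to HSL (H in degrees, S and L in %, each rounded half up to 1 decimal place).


Normalize: R'=234/255≈0.9176, G'=124/255≈0.4863, B'=77/255≈0.3020
Max=234/255, Min=77/255, Δ=Max-Min=157/255
L = (Max+Min)/2 = (234+77)/510 = 311/510 = 0.60980… → L = 61.0%
L > 0.5 → S = Δ/(2-Max-Min) = 157/(510-234-77) = 157/199 = 0.78894… → S = 78.9%
(the 1/255 factors cancel in S and H, so raw channel differences can be used)
Max is R' → H = 60 × (((G-B)/Δ) mod 6) = 60 × (((124-77)/157) mod 6)
  47/157 = 0.2993…
  H = 60 × 0.2993… = 17.961…° → H = 18.0°
= HSL(18.0°, 78.9%, 61.0%)


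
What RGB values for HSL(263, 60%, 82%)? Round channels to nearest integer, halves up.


H=263°, S=0.60, L=0.82
C = (1-|2L-1|)×S = (1-|0.64|)×0.60 = 0.216
H' = H/60 = 263/60 ≈ 4.3833; X = C×(1-|H' mod 2 - 1|) = 0.0828
m = L - C/2 = 0.82 - 0.108 = 0.712
Sector ⌊H'⌋ = 4 → (R',G',B') = (0.0828, 0.0, 0.216)
RGB = ((R'+m)×255, (G'+m)×255, (B'+m)×255) = (202.674, 181.56, 236.64)
Round half up → RGB(203, 182, 237)


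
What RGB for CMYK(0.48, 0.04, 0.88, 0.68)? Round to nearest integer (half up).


R = 255 × (1-C) × (1-K) = 255 × 0.52 × 0.32 = 42.432 → 42
G = 255 × (1-M) × (1-K) = 255 × 0.96 × 0.32 = 78.336 → 78
B = 255 × (1-Y) × (1-K) = 255 × 0.12 × 0.32 = 9.792 → 10
= RGB(42, 78, 10)


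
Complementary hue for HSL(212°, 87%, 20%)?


Complement = opposite side of color wheel = hue + 180°
H' = (212 + 180) mod 360 = 32°
S and L unchanged.
= HSL(32°, 87%, 20%)


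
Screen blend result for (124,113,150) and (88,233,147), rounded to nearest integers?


Screen: C = 255 - (255-A)×(255-B)/255, rounded to nearest integer
R: 255 - (255-124)×(255-88)/255 = 255 - 21877/255 ≈ 255 - 85.792 = 169.208 → 169
G: 255 - (255-113)×(255-233)/255 = 255 - 3124/255 ≈ 255 - 12.251 = 242.749 → 243
B: 255 - (255-150)×(255-147)/255 = 255 - 11340/255 ≈ 255 - 44.471 = 210.529 → 211
= RGB(169, 243, 211)


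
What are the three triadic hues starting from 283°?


Triadic: equally spaced at 120° intervals
H1 = 283°
H2 = (283 + 120) mod 360 = 43°
H3 = (283 + 240) mod 360 = 163°
Triadic = 283°, 43°, 163°


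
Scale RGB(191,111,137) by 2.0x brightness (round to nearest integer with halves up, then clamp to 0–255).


Multiply each channel by 2.0, round half up, clamp to [0, 255]
R: 191×2.0 = 382 → clamp → 255
G: 111×2.0 = 222
B: 137×2.0 = 274 → clamp → 255
= RGB(255, 222, 255)


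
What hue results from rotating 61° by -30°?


New hue = (H + rotation) mod 360
New hue = (61 -30) mod 360
= 31 mod 360
= 31°


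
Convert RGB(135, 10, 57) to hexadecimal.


R = 135 → 87 (hex)
G = 10 → 0A (hex)
B = 57 → 39 (hex)
Hex = #870A39


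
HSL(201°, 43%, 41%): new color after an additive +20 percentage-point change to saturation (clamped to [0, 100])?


Original S = 43%
Adjustment = +20 percentage points
New S = 43 + (20) = 63
Clamp to [0, 100] → 63
= HSL(201°, 63%, 41%)


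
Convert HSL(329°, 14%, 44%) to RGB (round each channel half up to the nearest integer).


H=329°, S=0.14, L=0.44
C = (1-|2L-1|)×S = (1-|-0.12|)×0.14 = 0.1232
H' = H/60 = 329/60 ≈ 5.4833; X = C×(1-|H' mod 2 - 1|) ≈ 0.0637
m = L - C/2 = 0.44 - 0.0616 = 0.3784
Sector ⌊H'⌋ = 5 → (R',G',B') = (0.1232, 0.0, ≈0.0637)
RGB = ((R'+m)×255, (G'+m)×255, (B'+m)×255) = (127.908, 96.492, 112.7236)
Round half up → RGB(128, 96, 113)


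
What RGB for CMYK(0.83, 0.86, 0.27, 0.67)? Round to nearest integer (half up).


R = 255 × (1-C) × (1-K) = 255 × 0.17 × 0.33 = 14.3055 → 14
G = 255 × (1-M) × (1-K) = 255 × 0.14 × 0.33 = 11.781 → 12
B = 255 × (1-Y) × (1-K) = 255 × 0.73 × 0.33 = 61.4295 → 61
= RGB(14, 12, 61)


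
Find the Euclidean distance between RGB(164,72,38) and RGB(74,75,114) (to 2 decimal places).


d = √[(R₁-R₂)² + (G₁-G₂)² + (B₁-B₂)²]
d = √[(164-74)² + (72-75)² + (38-114)²]
d = √[8100 + 9 + 5776]
d = √13885
d ≈ 117.83


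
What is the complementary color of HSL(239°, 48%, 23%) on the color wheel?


Complement = opposite side of color wheel = hue + 180°
H' = (239 + 180) mod 360 = 59°
S and L unchanged.
= HSL(59°, 48%, 23%)


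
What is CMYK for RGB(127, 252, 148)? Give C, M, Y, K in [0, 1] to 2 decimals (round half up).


R'=127/255≈0.4980, G'=252/255≈0.9882, B'=148/255≈0.5804
K = 1 - max(R',G',B') = 1 - 252/255 = 3/255 = 0.01176… → 0.01
(1-R'-K)/(1-K) simplifies to (max-R)/max with max = 252:
C = (252-127)/252 = 125/252 = 0.49603… → 0.50
M = (252-252)/252 = 0/252 = 0 → 0.00
Y = (252-148)/252 = 104/252 = 0.41269… → 0.41
= CMYK(0.50, 0.00, 0.41, 0.01)


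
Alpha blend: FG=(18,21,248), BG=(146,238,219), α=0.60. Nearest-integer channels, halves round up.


C = α×F + (1-α)×B, with 1-α = 0.40
R: 0.60×18 + 0.40×146 = 10.80 + 58.40 = 69.20 → 69
G: 0.60×21 + 0.40×238 = 12.60 + 95.20 = 107.80 → 108
B: 0.60×248 + 0.40×219 = 148.80 + 87.60 = 236.40 → 236
= RGB(69, 108, 236)


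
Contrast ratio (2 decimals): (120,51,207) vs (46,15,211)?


Linearize each sRGB channel c=v/255: c/12.92 if c ≤ 0.04045 else ((c+0.055)/1.055)^2.4
L = 0.2126×R_lin + 0.7152×G_lin + 0.0722×B_lin
Color 1 (120,51,207):
  R=120: 120/255≈0.4706 > 0.04045 → ((0.4706+0.055)/1.055)^2.4 ≈ 0.18782
  G=51: 51/255≈0.2000 > 0.04045 → ((0.2000+0.055)/1.055)^2.4 ≈ 0.03310
  B=207: 207/255≈0.8118 > 0.04045 → ((0.8118+0.055)/1.055)^2.4 ≈ 0.62396
  L1 = 0.2126×0.18782 + 0.7152×0.03310 + 0.0722×0.62396 ≈ 0.10866
Color 2 (46,15,211):
  R=46: 46/255≈0.1804 > 0.04045 → ((0.1804+0.055)/1.055)^2.4 ≈ 0.02732
  G=15: 15/255≈0.0588 > 0.04045 → ((0.0588+0.055)/1.055)^2.4 ≈ 0.00478
  B=211: 211/255≈0.8275 > 0.04045 → ((0.8275+0.055)/1.055)^2.4 ≈ 0.65141
  L2 = 0.2126×0.02732 + 0.7152×0.00478 + 0.0722×0.65141 ≈ 0.05626
Lighter = 0.10866, Darker = 0.05626
Ratio = (L_lighter + 0.05) / (L_darker + 0.05)
Ratio = (0.10866 + 0.05) / (0.05626 + 0.05) = 0.15866 / 0.10626 ≈ 1.4932
Ratio ≈ 1.49:1


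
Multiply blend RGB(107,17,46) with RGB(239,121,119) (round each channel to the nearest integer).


Multiply: C = A×B/255, rounded to nearest integer
R: 107×239/255 = 25573/255 ≈ 100.286 → 100
G: 17×121/255 = 2057/255 ≈ 8.067 → 8
B: 46×119/255 = 5474/255 ≈ 21.467 → 21
= RGB(100, 8, 21)


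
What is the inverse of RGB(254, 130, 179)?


Invert: (255-R, 255-G, 255-B)
R: 255-254 = 1
G: 255-130 = 125
B: 255-179 = 76
= RGB(1, 125, 76)


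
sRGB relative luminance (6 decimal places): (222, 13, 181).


Linearize each channel (sRGB transfer function): c = v/255; c_lin = c/12.92 if c ≤ 0.04045, else ((c+0.055)/1.055)^2.4
  R: 222/255 ≈ 0.870588 > 0.04045 → ((0.870588+0.055)/1.055)^2.4 ≈ 0.730461
  G: 13/255 ≈ 0.050980 > 0.04045 → ((0.050980+0.055)/1.055)^2.4 ≈ 0.004025
  B: 181/255 ≈ 0.709804 > 0.04045 → ((0.709804+0.055)/1.055)^2.4 ≈ 0.462077
R_lin = 0.730461, G_lin = 0.004025, B_lin = 0.462077
L = 0.2126×R + 0.7152×G + 0.0722×B
L = 0.2126×0.730461 + 0.7152×0.004025 + 0.0722×0.462077
L ≈ 0.191536


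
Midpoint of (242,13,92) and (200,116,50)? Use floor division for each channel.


Midpoint: each channel = ⌊(C₁+C₂)/2⌋
R: ⌊(242+200)/2⌋ = 221
G: ⌊(13+116)/2⌋ = 64
B: ⌊(92+50)/2⌋ = 71
= RGB(221, 64, 71)


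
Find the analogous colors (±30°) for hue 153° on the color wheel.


Base hue: 153°
Left analog: (153 - 30) mod 360 = 123°
Right analog: (153 + 30) mod 360 = 183°
Analogous hues = 123° and 183°


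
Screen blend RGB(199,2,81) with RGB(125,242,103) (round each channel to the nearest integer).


Screen: C = 255 - (255-A)×(255-B)/255, rounded to nearest integer
R: 255 - (255-199)×(255-125)/255 = 255 - 7280/255 ≈ 255 - 28.549 = 226.451 → 226
G: 255 - (255-2)×(255-242)/255 = 255 - 3289/255 ≈ 255 - 12.898 = 242.102 → 242
B: 255 - (255-81)×(255-103)/255 = 255 - 26448/255 ≈ 255 - 103.718 = 151.282 → 151
= RGB(226, 242, 151)


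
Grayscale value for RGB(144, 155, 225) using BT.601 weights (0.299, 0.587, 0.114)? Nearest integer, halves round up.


Gray = 0.299×R + 0.587×G + 0.114×B
Gray = 0.299×144 + 0.587×155 + 0.114×225
Gray = 43.056 + 90.985 + 25.650
Gray = 159.691 → round half up → 160
Gray = 160


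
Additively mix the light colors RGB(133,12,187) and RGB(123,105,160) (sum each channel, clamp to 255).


Additive: each channel = min(255, C₁+C₂)
R: 133+123 = 256 → 255
G: 12+105 = 117 → 117
B: 187+160 = 347 → 255
= RGB(255, 117, 255)


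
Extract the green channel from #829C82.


Color: #829C82
R = 82 = 130
G = 9C = 156
B = 82 = 130
Green = 156


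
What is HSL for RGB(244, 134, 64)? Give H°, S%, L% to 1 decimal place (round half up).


Normalize: R'=244/255≈0.9569, G'=134/255≈0.5255, B'=64/255≈0.2510
Max=244/255, Min=64/255, Δ=Max-Min=180/255
L = (Max+Min)/2 = (244+64)/510 = 308/510 = 0.60392… → L = 60.4%
L > 0.5 → S = Δ/(2-Max-Min) = 180/(510-244-64) = 180/202 = 0.89108… → S = 89.1%
(the 1/255 factors cancel in S and H, so raw channel differences can be used)
Max is R' → H = 60 × (((G-B)/Δ) mod 6) = 60 × (((134-64)/180) mod 6)
  70/180 = 0.3888…
  H = 60 × 0.3888… = 23.333…° → H = 23.3°
= HSL(23.3°, 89.1%, 60.4%)


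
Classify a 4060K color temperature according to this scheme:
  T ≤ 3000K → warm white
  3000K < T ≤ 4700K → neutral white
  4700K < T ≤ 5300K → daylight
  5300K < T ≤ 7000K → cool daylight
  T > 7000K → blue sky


Temperature: 4060K
3000K < 4060K ≤ 4700K → neutral white
Classification: neutral white


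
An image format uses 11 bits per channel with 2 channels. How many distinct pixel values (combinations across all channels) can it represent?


Total bits = 11 bits/channel × 2 channels = 22 bits
Distinct pixel values = 2^22
= 4,194,304 pixel values


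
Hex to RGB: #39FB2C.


39 → 57 (R)
FB → 251 (G)
2C → 44 (B)
= RGB(57, 251, 44)


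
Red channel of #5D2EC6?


Color: #5D2EC6
R = 5D = 93
G = 2E = 46
B = C6 = 198
Red = 93


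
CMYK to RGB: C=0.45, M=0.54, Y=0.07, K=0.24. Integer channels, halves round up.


R = 255 × (1-C) × (1-K) = 255 × 0.55 × 0.76 = 106.59 → 107
G = 255 × (1-M) × (1-K) = 255 × 0.46 × 0.76 = 89.148 → 89
B = 255 × (1-Y) × (1-K) = 255 × 0.93 × 0.76 = 180.234 → 180
= RGB(107, 89, 180)


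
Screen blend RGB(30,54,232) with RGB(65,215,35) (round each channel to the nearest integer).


Screen: C = 255 - (255-A)×(255-B)/255, rounded to nearest integer
R: 255 - (255-30)×(255-65)/255 = 255 - 42750/255 ≈ 255 - 167.647 = 87.353 → 87
G: 255 - (255-54)×(255-215)/255 = 255 - 8040/255 ≈ 255 - 31.529 = 223.471 → 223
B: 255 - (255-232)×(255-35)/255 = 255 - 5060/255 ≈ 255 - 19.843 = 235.157 → 235
= RGB(87, 223, 235)


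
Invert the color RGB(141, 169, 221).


Invert: (255-R, 255-G, 255-B)
R: 255-141 = 114
G: 255-169 = 86
B: 255-221 = 34
= RGB(114, 86, 34)


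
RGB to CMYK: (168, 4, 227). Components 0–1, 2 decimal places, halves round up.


R'=168/255≈0.6588, G'=4/255≈0.0157, B'=227/255≈0.8902
K = 1 - max(R',G',B') = 1 - 227/255 = 28/255 = 0.10980… → 0.11
(1-R'-K)/(1-K) simplifies to (max-R)/max with max = 227:
C = (227-168)/227 = 59/227 = 0.25991… → 0.26
M = (227-4)/227 = 223/227 = 0.98237… → 0.98
Y = (227-227)/227 = 0/227 = 0 → 0.00
= CMYK(0.26, 0.98, 0.00, 0.11)


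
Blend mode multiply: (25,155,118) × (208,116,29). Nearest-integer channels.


Multiply: C = A×B/255, rounded to nearest integer
R: 25×208/255 = 5200/255 ≈ 20.392 → 20
G: 155×116/255 = 17980/255 ≈ 70.510 → 71
B: 118×29/255 = 3422/255 ≈ 13.420 → 13
= RGB(20, 71, 13)


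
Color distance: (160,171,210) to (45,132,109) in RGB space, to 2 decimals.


d = √[(R₁-R₂)² + (G₁-G₂)² + (B₁-B₂)²]
d = √[(160-45)² + (171-132)² + (210-109)²]
d = √[13225 + 1521 + 10201]
d = √24947
d ≈ 157.95


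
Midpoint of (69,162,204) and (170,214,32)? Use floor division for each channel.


Midpoint: each channel = ⌊(C₁+C₂)/2⌋
R: ⌊(69+170)/2⌋ = 119
G: ⌊(162+214)/2⌋ = 188
B: ⌊(204+32)/2⌋ = 118
= RGB(119, 188, 118)


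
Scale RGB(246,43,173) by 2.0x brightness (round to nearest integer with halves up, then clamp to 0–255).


Multiply each channel by 2.0, round half up, clamp to [0, 255]
R: 246×2.0 = 492 → clamp → 255
G: 43×2.0 = 86
B: 173×2.0 = 346 → clamp → 255
= RGB(255, 86, 255)


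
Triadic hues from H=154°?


Triadic: equally spaced at 120° intervals
H1 = 154°
H2 = (154 + 120) mod 360 = 274°
H3 = (154 + 240) mod 360 = 34°
Triadic = 154°, 274°, 34°


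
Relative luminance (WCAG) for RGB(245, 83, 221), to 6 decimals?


Linearize each channel (sRGB transfer function): c = v/255; c_lin = c/12.92 if c ≤ 0.04045, else ((c+0.055)/1.055)^2.4
  R: 245/255 ≈ 0.960784 > 0.04045 → ((0.960784+0.055)/1.055)^2.4 ≈ 0.913099
  G: 83/255 ≈ 0.325490 > 0.04045 → ((0.325490+0.055)/1.055)^2.4 ≈ 0.086500
  B: 221/255 ≈ 0.866667 > 0.04045 → ((0.866667+0.055)/1.055)^2.4 ≈ 0.723055
R_lin = 0.913099, G_lin = 0.086500, B_lin = 0.723055
L = 0.2126×R + 0.7152×G + 0.0722×B
L = 0.2126×0.913099 + 0.7152×0.086500 + 0.0722×0.723055
L ≈ 0.308194


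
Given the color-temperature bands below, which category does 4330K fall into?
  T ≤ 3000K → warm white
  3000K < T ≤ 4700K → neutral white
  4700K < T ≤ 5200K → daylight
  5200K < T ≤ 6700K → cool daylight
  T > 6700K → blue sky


Temperature: 4330K
3000K < 4330K ≤ 4700K → neutral white
Classification: neutral white


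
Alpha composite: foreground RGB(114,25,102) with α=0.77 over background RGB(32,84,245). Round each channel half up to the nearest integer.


C = α×F + (1-α)×B, with 1-α = 0.23
R: 0.77×114 + 0.23×32 = 87.78 + 7.36 = 95.14 → 95
G: 0.77×25 + 0.23×84 = 19.25 + 19.32 = 38.57 → 39
B: 0.77×102 + 0.23×245 = 78.54 + 56.35 = 134.89 → 135
= RGB(95, 39, 135)


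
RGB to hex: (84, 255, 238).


R = 84 → 54 (hex)
G = 255 → FF (hex)
B = 238 → EE (hex)
Hex = #54FFEE


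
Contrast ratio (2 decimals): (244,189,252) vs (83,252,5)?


Linearize each sRGB channel c=v/255: c/12.92 if c ≤ 0.04045 else ((c+0.055)/1.055)^2.4
L = 0.2126×R_lin + 0.7152×G_lin + 0.0722×B_lin
Color 1 (244,189,252):
  R=244: 244/255≈0.9569 > 0.04045 → ((0.9569+0.055)/1.055)^2.4 ≈ 0.90466
  G=189: 189/255≈0.7412 > 0.04045 → ((0.7412+0.055)/1.055)^2.4 ≈ 0.50888
  B=252: 252/255≈0.9882 > 0.04045 → ((0.9882+0.055)/1.055)^2.4 ≈ 0.97345
  L1 = 0.2126×0.90466 + 0.7152×0.50888 + 0.0722×0.97345 ≈ 0.62657
Color 2 (83,252,5):
  R=83: 83/255≈0.3255 > 0.04045 → ((0.3255+0.055)/1.055)^2.4 ≈ 0.08650
  G=252: 252/255≈0.9882 > 0.04045 → ((0.9882+0.055)/1.055)^2.4 ≈ 0.97345
  B=5: 5/255≈0.0196 ≤ 0.04045 → 0.0196/12.92 ≈ 0.00152
  L2 = 0.2126×0.08650 + 0.7152×0.97345 + 0.0722×0.00152 ≈ 0.71471
Lighter = 0.71471, Darker = 0.62657
Ratio = (L_lighter + 0.05) / (L_darker + 0.05)
Ratio = (0.71471 + 0.05) / (0.62657 + 0.05) = 0.76471 / 0.67657 ≈ 1.1303
Ratio ≈ 1.13:1


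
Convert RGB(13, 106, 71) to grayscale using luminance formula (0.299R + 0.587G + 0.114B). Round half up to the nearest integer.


Gray = 0.299×R + 0.587×G + 0.114×B
Gray = 0.299×13 + 0.587×106 + 0.114×71
Gray = 3.887 + 62.222 + 8.094
Gray = 74.203 → round half up → 74
Gray = 74


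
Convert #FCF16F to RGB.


FC → 252 (R)
F1 → 241 (G)
6F → 111 (B)
= RGB(252, 241, 111)


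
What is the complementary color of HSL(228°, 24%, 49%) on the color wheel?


Complement = opposite side of color wheel = hue + 180°
H' = (228 + 180) mod 360 = 48°
S and L unchanged.
= HSL(48°, 24%, 49%)


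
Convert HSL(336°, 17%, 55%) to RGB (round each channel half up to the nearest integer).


H=336°, S=0.17, L=0.55
C = (1-|2L-1|)×S = (1-|0.10|)×0.17 = 0.153
H' = H/60 = 336/60 ≈ 5.6000; X = C×(1-|H' mod 2 - 1|) = 0.0612
m = L - C/2 = 0.55 - 0.0765 = 0.4735
Sector ⌊H'⌋ = 5 → (R',G',B') = (0.153, 0.0, 0.0612)
RGB = ((R'+m)×255, (G'+m)×255, (B'+m)×255) = (159.7575, 120.7425, 136.3485)
Round half up → RGB(160, 121, 136)


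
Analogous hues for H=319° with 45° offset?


Base hue: 319°
Left analog: (319 - 45) mod 360 = 274°
Right analog: (319 + 45) mod 360 = 4°
Analogous hues = 274° and 4°


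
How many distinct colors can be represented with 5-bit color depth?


Colors = 2^bits = 2^5
= 32 colors


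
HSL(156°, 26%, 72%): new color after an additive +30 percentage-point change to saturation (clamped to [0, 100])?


Original S = 26%
Adjustment = +30 percentage points
New S = 26 + (30) = 56
Clamp to [0, 100] → 56
= HSL(156°, 56%, 72%)


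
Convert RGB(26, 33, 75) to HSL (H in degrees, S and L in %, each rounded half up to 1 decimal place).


Normalize: R'=26/255≈0.1020, G'=33/255≈0.1294, B'=75/255≈0.2941
Max=75/255, Min=26/255, Δ=Max-Min=49/255
L = (Max+Min)/2 = (75+26)/510 = 101/510 = 0.19803… → L = 19.8%
L ≤ 0.5 → S = Δ/(Max+Min) = 49/(75+26) = 49/101 = 0.48514… → S = 48.5%
(the 1/255 factors cancel in S and H, so raw channel differences can be used)
Max is B' → H = 60 × ((R-G)/Δ + 4) = 60 × ((26-33)/49 + 4)
  -7/49 + 4 = -0.1428… + 4 = 3.8571…
  H = 60 × 3.8571… = 231.428…° → H = 231.4°
= HSL(231.4°, 48.5%, 19.8%)


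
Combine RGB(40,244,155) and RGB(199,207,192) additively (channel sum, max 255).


Additive: each channel = min(255, C₁+C₂)
R: 40+199 = 239 → 239
G: 244+207 = 451 → 255
B: 155+192 = 347 → 255
= RGB(239, 255, 255)


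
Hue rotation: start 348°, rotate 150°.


New hue = (H + rotation) mod 360
New hue = (348 + 150) mod 360
= 498 mod 360
= 138°


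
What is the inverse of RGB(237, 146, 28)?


Invert: (255-R, 255-G, 255-B)
R: 255-237 = 18
G: 255-146 = 109
B: 255-28 = 227
= RGB(18, 109, 227)


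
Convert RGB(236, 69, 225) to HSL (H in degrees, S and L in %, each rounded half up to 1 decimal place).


Normalize: R'=236/255≈0.9255, G'=69/255≈0.2706, B'=225/255≈0.8824
Max=236/255, Min=69/255, Δ=Max-Min=167/255
L = (Max+Min)/2 = (236+69)/510 = 305/510 = 0.59803… → L = 59.8%
L > 0.5 → S = Δ/(2-Max-Min) = 167/(510-236-69) = 167/205 = 0.81463… → S = 81.5%
(the 1/255 factors cancel in S and H, so raw channel differences can be used)
Max is R' → H = 60 × (((G-B)/Δ) mod 6) = 60 × (((69-225)/167) mod 6)
  (-156)/167 = -0.9341…; negative, so add 6 → 5.0658…
  H = 60 × 5.0658… = 303.952…° → H = 304.0°
= HSL(304.0°, 81.5%, 59.8%)


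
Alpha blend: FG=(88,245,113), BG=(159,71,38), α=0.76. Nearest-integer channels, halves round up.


C = α×F + (1-α)×B, with 1-α = 0.24
R: 0.76×88 + 0.24×159 = 66.88 + 38.16 = 105.04 → 105
G: 0.76×245 + 0.24×71 = 186.20 + 17.04 = 203.24 → 203
B: 0.76×113 + 0.24×38 = 85.88 + 9.12 = 95.00 → 95
= RGB(105, 203, 95)


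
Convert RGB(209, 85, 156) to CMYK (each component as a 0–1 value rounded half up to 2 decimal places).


R'=209/255≈0.8196, G'=85/255≈0.3333, B'=156/255≈0.6118
K = 1 - max(R',G',B') = 1 - 209/255 = 46/255 = 0.18039… → 0.18
(1-R'-K)/(1-K) simplifies to (max-R)/max with max = 209:
C = (209-209)/209 = 0/209 = 0 → 0.00
M = (209-85)/209 = 124/209 = 0.59330… → 0.59
Y = (209-156)/209 = 53/209 = 0.25358… → 0.25
= CMYK(0.00, 0.59, 0.25, 0.18)


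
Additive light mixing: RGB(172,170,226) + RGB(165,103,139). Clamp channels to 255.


Additive: each channel = min(255, C₁+C₂)
R: 172+165 = 337 → 255
G: 170+103 = 273 → 255
B: 226+139 = 365 → 255
= RGB(255, 255, 255)


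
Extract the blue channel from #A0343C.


Color: #A0343C
R = A0 = 160
G = 34 = 52
B = 3C = 60
Blue = 60


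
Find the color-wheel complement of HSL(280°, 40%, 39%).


Complement = opposite side of color wheel = hue + 180°
H' = (280 + 180) mod 360 = 100°
S and L unchanged.
= HSL(100°, 40%, 39%)


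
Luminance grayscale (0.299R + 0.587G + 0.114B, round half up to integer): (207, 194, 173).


Gray = 0.299×R + 0.587×G + 0.114×B
Gray = 0.299×207 + 0.587×194 + 0.114×173
Gray = 61.893 + 113.878 + 19.722
Gray = 195.493 → round half up → 195
Gray = 195


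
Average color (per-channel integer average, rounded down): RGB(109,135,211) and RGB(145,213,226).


Midpoint: each channel = ⌊(C₁+C₂)/2⌋
R: ⌊(109+145)/2⌋ = 127
G: ⌊(135+213)/2⌋ = 174
B: ⌊(211+226)/2⌋ = 218
= RGB(127, 174, 218)


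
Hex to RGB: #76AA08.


76 → 118 (R)
AA → 170 (G)
08 → 8 (B)
= RGB(118, 170, 8)


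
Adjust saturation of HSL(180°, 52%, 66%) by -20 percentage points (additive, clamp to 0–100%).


Original S = 52%
Adjustment = -20 percentage points
New S = 52 + (-20) = 32
Clamp to [0, 100] → 32
= HSL(180°, 32%, 66%)


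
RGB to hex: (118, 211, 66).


R = 118 → 76 (hex)
G = 211 → D3 (hex)
B = 66 → 42 (hex)
Hex = #76D342


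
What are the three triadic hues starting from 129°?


Triadic: equally spaced at 120° intervals
H1 = 129°
H2 = (129 + 120) mod 360 = 249°
H3 = (129 + 240) mod 360 = 9°
Triadic = 129°, 249°, 9°


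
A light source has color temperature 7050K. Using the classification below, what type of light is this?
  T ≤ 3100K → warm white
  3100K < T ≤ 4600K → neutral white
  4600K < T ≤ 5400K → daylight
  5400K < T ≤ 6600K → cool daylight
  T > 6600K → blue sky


Temperature: 7050K
7050K > 6600K → blue sky
Classification: blue sky


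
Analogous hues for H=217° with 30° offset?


Base hue: 217°
Left analog: (217 - 30) mod 360 = 187°
Right analog: (217 + 30) mod 360 = 247°
Analogous hues = 187° and 247°


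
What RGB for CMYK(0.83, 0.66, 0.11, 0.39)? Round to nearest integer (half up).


R = 255 × (1-C) × (1-K) = 255 × 0.17 × 0.61 = 26.4435 → 26
G = 255 × (1-M) × (1-K) = 255 × 0.34 × 0.61 = 52.887 → 53
B = 255 × (1-Y) × (1-K) = 255 × 0.89 × 0.61 = 138.4395 → 138
= RGB(26, 53, 138)


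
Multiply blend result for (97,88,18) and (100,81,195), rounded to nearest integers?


Multiply: C = A×B/255, rounded to nearest integer
R: 97×100/255 = 9700/255 ≈ 38.039 → 38
G: 88×81/255 = 7128/255 ≈ 27.953 → 28
B: 18×195/255 = 3510/255 ≈ 13.765 → 14
= RGB(38, 28, 14)
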